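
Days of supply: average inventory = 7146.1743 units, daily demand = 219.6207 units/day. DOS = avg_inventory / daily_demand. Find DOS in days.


DOS = 7146.1743 / 219.6207 = 32.5387

32.5387 days


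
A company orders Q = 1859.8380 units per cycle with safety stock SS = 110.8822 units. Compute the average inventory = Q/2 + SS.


Q/2 = 929.9190
Avg = 929.9190 + 110.8822 = 1040.8012

1040.8012 units


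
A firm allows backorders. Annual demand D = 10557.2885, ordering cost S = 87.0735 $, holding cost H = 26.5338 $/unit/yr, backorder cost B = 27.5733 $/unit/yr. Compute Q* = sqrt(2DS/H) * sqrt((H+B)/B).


sqrt(2DS/H) = 263.2294
sqrt((H+B)/B) = 1.4008
Q* = 263.2294 * 1.4008 = 368.7374

368.7374 units


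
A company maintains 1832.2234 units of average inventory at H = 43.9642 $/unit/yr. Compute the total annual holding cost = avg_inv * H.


Cost = 1832.2234 * 43.9642 = 80552.2360

80552.2360 $/yr


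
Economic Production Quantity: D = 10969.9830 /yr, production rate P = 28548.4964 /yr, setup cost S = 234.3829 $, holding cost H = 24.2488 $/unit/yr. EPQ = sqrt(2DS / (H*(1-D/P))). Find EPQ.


1 - D/P = 1 - 0.3843 = 0.6157
H*(1-D/P) = 14.9310
2DS = 5142352.8570
EPQ = sqrt(344407.5928) = 586.8625

586.8625 units


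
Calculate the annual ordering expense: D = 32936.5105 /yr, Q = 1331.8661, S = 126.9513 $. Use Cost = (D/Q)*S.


Number of orders = D/Q = 24.7296
Cost = 24.7296 * 126.9513 = 3139.4544

3139.4544 $/yr


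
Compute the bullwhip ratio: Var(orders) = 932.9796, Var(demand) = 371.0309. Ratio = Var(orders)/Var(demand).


BW = 932.9796 / 371.0309 = 2.5146

2.5146


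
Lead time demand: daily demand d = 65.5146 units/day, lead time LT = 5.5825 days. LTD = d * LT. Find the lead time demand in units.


LTD = 65.5146 * 5.5825 = 365.7353

365.7353 units


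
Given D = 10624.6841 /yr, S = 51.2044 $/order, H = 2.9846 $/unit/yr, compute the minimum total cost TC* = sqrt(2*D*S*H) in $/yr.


2*D*S*H = 3247427.3055
TC* = sqrt(3247427.3055) = 1802.0620

1802.0620 $/yr


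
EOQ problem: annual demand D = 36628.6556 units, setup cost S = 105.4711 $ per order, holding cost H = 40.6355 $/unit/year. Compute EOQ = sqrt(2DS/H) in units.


2*D*S = 2 * 36628.6556 * 105.4711 = 7726529.1953
2*D*S/H = 190142.3434
EOQ = sqrt(190142.3434) = 436.0531

436.0531 units


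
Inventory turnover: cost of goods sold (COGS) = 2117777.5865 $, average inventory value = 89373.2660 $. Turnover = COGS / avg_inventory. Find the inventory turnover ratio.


Turnover = 2117777.5865 / 89373.2660 = 23.6959

23.6959


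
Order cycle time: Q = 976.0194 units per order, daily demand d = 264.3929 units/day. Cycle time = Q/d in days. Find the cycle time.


Cycle = 976.0194 / 264.3929 = 3.6915

3.6915 days


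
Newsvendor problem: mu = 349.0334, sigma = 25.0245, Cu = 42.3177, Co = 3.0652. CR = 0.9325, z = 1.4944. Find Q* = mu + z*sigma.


CR = Cu/(Cu+Co) = 42.3177/(42.3177+3.0652) = 0.9325
z = 1.4944
Q* = 349.0334 + 1.4944 * 25.0245 = 386.4300

386.4300 units


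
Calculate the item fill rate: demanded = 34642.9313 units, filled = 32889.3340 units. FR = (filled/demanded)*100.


FR = 32889.3340 / 34642.9313 * 100 = 94.9381

94.9381%


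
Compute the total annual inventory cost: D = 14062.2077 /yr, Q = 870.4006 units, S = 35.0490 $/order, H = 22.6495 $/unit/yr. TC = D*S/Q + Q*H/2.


Ordering cost = D*S/Q = 566.2523
Holding cost = Q*H/2 = 9857.0692
TC = 566.2523 + 9857.0692 = 10423.3215

10423.3215 $/yr


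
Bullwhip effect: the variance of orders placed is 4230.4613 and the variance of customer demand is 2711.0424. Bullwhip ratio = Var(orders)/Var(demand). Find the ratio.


BW = 4230.4613 / 2711.0424 = 1.5605

1.5605


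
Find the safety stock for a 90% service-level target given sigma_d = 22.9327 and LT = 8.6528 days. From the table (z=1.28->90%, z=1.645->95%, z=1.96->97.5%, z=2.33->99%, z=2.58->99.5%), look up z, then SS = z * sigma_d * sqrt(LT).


From the table, SL = 90% corresponds to z = 1.28
sqrt(LT) = sqrt(8.6528) = 2.9416
SS = 1.28 * 22.9327 * 2.9416 = 86.3463

86.3463 units


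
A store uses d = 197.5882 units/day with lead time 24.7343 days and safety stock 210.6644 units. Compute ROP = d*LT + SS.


d*LT = 197.5882 * 24.7343 = 4887.2058
ROP = 4887.2058 + 210.6644 = 5097.8702

5097.8702 units


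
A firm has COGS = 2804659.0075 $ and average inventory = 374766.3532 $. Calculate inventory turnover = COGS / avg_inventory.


Turnover = 2804659.0075 / 374766.3532 = 7.4838

7.4838


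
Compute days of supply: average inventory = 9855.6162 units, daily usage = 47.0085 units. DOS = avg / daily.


DOS = 9855.6162 / 47.0085 = 209.6560

209.6560 days


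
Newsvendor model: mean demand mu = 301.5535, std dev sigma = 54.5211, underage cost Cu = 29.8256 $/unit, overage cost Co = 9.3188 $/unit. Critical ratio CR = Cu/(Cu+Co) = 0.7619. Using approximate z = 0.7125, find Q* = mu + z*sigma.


CR = Cu/(Cu+Co) = 29.8256/(29.8256+9.3188) = 0.7619
z = 0.7125
Q* = 301.5535 + 0.7125 * 54.5211 = 340.3998

340.3998 units


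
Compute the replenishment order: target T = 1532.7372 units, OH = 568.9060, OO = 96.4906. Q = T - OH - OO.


Inventory position = OH + OO = 568.9060 + 96.4906 = 665.3966
Q = 1532.7372 - 665.3966 = 867.3406

867.3406 units


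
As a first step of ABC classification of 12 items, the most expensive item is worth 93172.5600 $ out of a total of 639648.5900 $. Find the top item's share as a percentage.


Top item = 93172.5600
Total = 639648.5900
Percentage = 93172.5600 / 639648.5900 * 100 = 14.5662

14.5662%


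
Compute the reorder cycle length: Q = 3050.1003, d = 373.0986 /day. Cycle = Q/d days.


Cycle = 3050.1003 / 373.0986 = 8.1751

8.1751 days


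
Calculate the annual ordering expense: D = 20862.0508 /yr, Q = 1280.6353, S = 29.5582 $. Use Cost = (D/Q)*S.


Number of orders = D/Q = 16.2904
Cost = 16.2904 * 29.5582 = 481.5147

481.5147 $/yr


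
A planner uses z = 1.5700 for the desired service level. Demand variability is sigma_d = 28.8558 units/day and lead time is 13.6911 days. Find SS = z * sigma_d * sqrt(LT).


sqrt(LT) = sqrt(13.6911) = 3.7001
SS = 1.5700 * 28.8558 * 3.7001 = 167.6301

167.6301 units


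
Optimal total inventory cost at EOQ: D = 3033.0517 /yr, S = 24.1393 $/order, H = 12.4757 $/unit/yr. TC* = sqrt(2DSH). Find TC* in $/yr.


2*D*S*H = 1826835.3373
TC* = sqrt(1826835.3373) = 1351.6047

1351.6047 $/yr


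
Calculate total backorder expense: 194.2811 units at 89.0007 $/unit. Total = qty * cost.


Total = 194.2811 * 89.0007 = 17291.1539

17291.1539 $


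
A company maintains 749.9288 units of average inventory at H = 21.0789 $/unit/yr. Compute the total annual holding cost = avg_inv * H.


Cost = 749.9288 * 21.0789 = 15807.6742

15807.6742 $/yr


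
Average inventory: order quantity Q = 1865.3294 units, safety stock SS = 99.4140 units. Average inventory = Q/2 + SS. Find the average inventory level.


Q/2 = 932.6647
Avg = 932.6647 + 99.4140 = 1032.0787

1032.0787 units


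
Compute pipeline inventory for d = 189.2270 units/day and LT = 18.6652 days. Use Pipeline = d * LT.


Pipeline = 189.2270 * 18.6652 = 3531.9598

3531.9598 units


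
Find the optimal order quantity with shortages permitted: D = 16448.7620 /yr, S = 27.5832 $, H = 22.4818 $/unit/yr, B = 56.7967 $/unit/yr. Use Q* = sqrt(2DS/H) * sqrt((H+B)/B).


sqrt(2DS/H) = 200.9039
sqrt((H+B)/B) = 1.1815
Q* = 200.9039 * 1.1815 = 237.3584

237.3584 units


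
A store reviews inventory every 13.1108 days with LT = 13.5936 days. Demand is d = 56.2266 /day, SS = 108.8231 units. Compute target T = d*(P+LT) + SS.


P + LT = 26.7044
d*(P+LT) = 56.2266 * 26.7044 = 1501.4976
T = 1501.4976 + 108.8231 = 1610.3207

1610.3207 units


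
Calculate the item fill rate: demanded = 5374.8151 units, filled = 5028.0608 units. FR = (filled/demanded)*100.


FR = 5028.0608 / 5374.8151 * 100 = 93.5485

93.5485%


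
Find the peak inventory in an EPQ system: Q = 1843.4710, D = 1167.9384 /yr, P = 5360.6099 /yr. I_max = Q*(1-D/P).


D/P = 0.2179
1 - D/P = 0.7821
I_max = 1843.4710 * 0.7821 = 1441.8263

1441.8263 units


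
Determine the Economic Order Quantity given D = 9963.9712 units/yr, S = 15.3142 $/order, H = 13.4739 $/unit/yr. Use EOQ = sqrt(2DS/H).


2*D*S = 2 * 9963.9712 * 15.3142 = 305180.4955
2*D*S/H = 22649.7522
EOQ = sqrt(22649.7522) = 150.4983

150.4983 units


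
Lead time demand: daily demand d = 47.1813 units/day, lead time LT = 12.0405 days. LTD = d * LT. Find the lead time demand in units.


LTD = 47.1813 * 12.0405 = 568.0864

568.0864 units


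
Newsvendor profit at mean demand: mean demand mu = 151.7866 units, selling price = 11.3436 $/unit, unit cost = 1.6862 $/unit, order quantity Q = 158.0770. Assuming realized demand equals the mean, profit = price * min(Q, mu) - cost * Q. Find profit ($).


Sales at mu = min(158.0770, 151.7866) = 151.7866
Revenue = 11.3436 * 151.7866 = 1721.8065
Total cost = 1.6862 * 158.0770 = 266.5494
Profit = 1721.8065 - 266.5494 = 1455.2570

1455.2570 $


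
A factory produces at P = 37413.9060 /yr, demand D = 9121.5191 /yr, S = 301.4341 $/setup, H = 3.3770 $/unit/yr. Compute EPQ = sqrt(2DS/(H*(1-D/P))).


1 - D/P = 1 - 0.2438 = 0.7562
H*(1-D/P) = 2.5537
2DS = 5499073.8011
EPQ = sqrt(2153386.3208) = 1467.4421

1467.4421 units


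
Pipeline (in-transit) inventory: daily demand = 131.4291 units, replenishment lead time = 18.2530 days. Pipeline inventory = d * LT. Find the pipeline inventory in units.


Pipeline = 131.4291 * 18.2530 = 2398.9754

2398.9754 units


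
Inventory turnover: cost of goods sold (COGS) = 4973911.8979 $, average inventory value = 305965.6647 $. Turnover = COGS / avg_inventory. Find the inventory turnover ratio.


Turnover = 4973911.8979 / 305965.6647 = 16.2564

16.2564


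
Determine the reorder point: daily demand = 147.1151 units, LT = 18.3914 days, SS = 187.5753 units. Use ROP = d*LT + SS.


d*LT = 147.1151 * 18.3914 = 2705.6527
ROP = 2705.6527 + 187.5753 = 2893.2280

2893.2280 units


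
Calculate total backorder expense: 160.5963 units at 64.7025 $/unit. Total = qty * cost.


Total = 160.5963 * 64.7025 = 10390.9821

10390.9821 $


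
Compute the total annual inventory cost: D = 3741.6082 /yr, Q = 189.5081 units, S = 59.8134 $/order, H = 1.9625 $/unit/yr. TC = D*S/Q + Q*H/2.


Ordering cost = D*S/Q = 1180.9432
Holding cost = Q*H/2 = 185.9548
TC = 1180.9432 + 185.9548 = 1366.8981

1366.8981 $/yr


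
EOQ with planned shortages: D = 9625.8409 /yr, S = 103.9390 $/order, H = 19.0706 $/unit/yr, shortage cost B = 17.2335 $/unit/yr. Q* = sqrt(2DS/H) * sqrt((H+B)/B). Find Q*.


sqrt(2DS/H) = 323.9227
sqrt((H+B)/B) = 1.4514
Q* = 323.9227 * 1.4514 = 470.1458

470.1458 units


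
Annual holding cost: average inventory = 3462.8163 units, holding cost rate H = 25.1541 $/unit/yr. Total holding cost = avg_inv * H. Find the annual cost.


Cost = 3462.8163 * 25.1541 = 87104.0275

87104.0275 $/yr


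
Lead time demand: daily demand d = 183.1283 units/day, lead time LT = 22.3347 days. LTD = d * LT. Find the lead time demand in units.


LTD = 183.1283 * 22.3347 = 4090.1156

4090.1156 units


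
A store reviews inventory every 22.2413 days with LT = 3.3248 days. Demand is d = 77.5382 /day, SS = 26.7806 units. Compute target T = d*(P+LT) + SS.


P + LT = 25.5661
d*(P+LT) = 77.5382 * 25.5661 = 1982.3494
T = 1982.3494 + 26.7806 = 2009.1300

2009.1300 units


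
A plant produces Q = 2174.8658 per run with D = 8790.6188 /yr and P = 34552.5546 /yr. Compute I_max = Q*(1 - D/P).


D/P = 0.2544
1 - D/P = 0.7456
I_max = 2174.8658 * 0.7456 = 1621.5517

1621.5517 units


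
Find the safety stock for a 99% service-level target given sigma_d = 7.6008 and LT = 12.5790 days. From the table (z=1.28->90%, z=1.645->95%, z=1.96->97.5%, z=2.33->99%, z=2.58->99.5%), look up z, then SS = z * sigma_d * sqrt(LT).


From the table, SL = 99% corresponds to z = 2.33
sqrt(LT) = sqrt(12.5790) = 3.5467
SS = 2.33 * 7.6008 * 3.5467 = 62.8114

62.8114 units


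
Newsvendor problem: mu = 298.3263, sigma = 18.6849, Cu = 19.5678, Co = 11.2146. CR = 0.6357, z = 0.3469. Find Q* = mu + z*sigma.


CR = Cu/(Cu+Co) = 19.5678/(19.5678+11.2146) = 0.6357
z = 0.3469
Q* = 298.3263 + 0.3469 * 18.6849 = 304.8081

304.8081 units


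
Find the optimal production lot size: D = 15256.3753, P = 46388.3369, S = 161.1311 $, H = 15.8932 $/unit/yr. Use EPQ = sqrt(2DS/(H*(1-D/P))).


1 - D/P = 1 - 0.3289 = 0.6711
H*(1-D/P) = 10.6662
2DS = 4916553.0682
EPQ = sqrt(460947.7497) = 678.9313

678.9313 units


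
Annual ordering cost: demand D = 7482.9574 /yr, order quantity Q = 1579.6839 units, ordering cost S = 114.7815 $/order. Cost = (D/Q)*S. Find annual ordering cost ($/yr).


Number of orders = D/Q = 4.7370
Cost = 4.7370 * 114.7815 = 543.7196

543.7196 $/yr


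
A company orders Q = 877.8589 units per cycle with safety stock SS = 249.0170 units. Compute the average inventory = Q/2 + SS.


Q/2 = 438.9294
Avg = 438.9294 + 249.0170 = 687.9464

687.9464 units


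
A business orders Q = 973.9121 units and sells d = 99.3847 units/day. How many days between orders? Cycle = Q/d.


Cycle = 973.9121 / 99.3847 = 9.7994

9.7994 days


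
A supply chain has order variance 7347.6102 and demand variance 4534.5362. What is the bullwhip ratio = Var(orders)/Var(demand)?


BW = 7347.6102 / 4534.5362 = 1.6204

1.6204


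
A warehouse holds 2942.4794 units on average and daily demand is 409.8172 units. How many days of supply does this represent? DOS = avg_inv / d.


DOS = 2942.4794 / 409.8172 = 7.1800

7.1800 days


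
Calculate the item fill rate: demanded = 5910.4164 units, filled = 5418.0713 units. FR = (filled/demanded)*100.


FR = 5418.0713 / 5910.4164 * 100 = 91.6699

91.6699%


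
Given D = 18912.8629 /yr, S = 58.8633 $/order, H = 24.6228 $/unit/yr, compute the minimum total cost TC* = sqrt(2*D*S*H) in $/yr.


2*D*S*H = 54823822.5915
TC* = sqrt(54823822.5915) = 7404.3111

7404.3111 $/yr


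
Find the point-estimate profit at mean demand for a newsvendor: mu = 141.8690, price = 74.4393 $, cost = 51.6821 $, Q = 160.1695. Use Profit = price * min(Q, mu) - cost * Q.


Sales at mu = min(160.1695, 141.8690) = 141.8690
Revenue = 74.4393 * 141.8690 = 10560.6291
Total cost = 51.6821 * 160.1695 = 8277.8961
Profit = 10560.6291 - 8277.8961 = 2282.7329

2282.7329 $


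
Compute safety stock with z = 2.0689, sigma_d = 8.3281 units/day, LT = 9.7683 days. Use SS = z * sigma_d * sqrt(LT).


sqrt(LT) = sqrt(9.7683) = 3.1254
SS = 2.0689 * 8.3281 * 3.1254 = 53.8511

53.8511 units


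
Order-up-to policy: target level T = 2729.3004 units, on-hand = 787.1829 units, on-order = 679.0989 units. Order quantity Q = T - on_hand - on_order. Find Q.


Inventory position = OH + OO = 787.1829 + 679.0989 = 1466.2818
Q = 2729.3004 - 1466.2818 = 1263.0186

1263.0186 units


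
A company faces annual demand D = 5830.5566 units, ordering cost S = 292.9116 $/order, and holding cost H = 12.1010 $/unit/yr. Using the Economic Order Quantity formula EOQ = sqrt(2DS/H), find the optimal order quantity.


2*D*S = 2 * 5830.5566 * 292.9116 = 3415675.3252
2*D*S/H = 282263.8894
EOQ = sqrt(282263.8894) = 531.2851

531.2851 units


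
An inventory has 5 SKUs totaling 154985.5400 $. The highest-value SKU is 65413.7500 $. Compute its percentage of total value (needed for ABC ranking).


Top item = 65413.7500
Total = 154985.5400
Percentage = 65413.7500 / 154985.5400 * 100 = 42.2064

42.2064%


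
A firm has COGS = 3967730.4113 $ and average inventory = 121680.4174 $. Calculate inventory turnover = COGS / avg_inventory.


Turnover = 3967730.4113 / 121680.4174 = 32.6078

32.6078


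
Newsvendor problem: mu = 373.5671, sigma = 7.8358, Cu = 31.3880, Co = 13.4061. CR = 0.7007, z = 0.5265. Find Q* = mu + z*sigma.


CR = Cu/(Cu+Co) = 31.3880/(31.3880+13.4061) = 0.7007
z = 0.5265
Q* = 373.5671 + 0.5265 * 7.8358 = 377.6926

377.6926 units


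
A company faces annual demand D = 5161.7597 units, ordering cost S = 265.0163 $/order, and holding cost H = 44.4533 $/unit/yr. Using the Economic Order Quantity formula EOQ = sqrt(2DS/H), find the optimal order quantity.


2*D*S = 2 * 5161.7597 * 265.0163 = 2735900.9144
2*D*S/H = 61545.5076
EOQ = sqrt(61545.5076) = 248.0837

248.0837 units


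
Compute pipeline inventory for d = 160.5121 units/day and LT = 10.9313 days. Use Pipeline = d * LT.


Pipeline = 160.5121 * 10.9313 = 1754.6059

1754.6059 units


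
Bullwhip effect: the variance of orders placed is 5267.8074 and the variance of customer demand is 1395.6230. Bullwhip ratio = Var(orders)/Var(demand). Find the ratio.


BW = 5267.8074 / 1395.6230 = 3.7745

3.7745


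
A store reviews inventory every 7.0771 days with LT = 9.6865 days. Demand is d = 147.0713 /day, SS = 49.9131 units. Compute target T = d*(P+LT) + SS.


P + LT = 16.7636
d*(P+LT) = 147.0713 * 16.7636 = 2465.4444
T = 2465.4444 + 49.9131 = 2515.3575

2515.3575 units


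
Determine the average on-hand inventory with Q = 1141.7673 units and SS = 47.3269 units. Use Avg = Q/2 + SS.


Q/2 = 570.8836
Avg = 570.8836 + 47.3269 = 618.2106

618.2106 units


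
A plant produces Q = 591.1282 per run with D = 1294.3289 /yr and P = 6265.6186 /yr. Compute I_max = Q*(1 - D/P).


D/P = 0.2066
1 - D/P = 0.7934
I_max = 591.1282 * 0.7934 = 469.0151

469.0151 units


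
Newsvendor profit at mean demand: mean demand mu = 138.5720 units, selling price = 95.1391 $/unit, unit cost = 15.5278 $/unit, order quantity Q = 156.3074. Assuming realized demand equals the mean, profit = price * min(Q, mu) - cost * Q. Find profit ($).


Sales at mu = min(156.3074, 138.5720) = 138.5720
Revenue = 95.1391 * 138.5720 = 13183.6154
Total cost = 15.5278 * 156.3074 = 2427.1100
Profit = 13183.6154 - 2427.1100 = 10756.5053

10756.5053 $


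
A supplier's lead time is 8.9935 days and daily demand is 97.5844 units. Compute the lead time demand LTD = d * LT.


LTD = 97.5844 * 8.9935 = 877.6253

877.6253 units


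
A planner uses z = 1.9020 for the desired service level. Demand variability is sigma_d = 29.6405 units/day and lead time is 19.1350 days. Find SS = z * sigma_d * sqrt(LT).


sqrt(LT) = sqrt(19.1350) = 4.3744
SS = 1.9020 * 29.6405 * 4.3744 = 246.6098

246.6098 units


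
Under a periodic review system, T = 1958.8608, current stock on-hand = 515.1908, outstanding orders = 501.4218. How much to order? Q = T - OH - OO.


Inventory position = OH + OO = 515.1908 + 501.4218 = 1016.6126
Q = 1958.8608 - 1016.6126 = 942.2482

942.2482 units


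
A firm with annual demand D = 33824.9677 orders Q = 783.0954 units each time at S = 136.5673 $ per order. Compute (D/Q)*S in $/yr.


Number of orders = D/Q = 43.1939
Cost = 43.1939 * 136.5673 = 5898.8784

5898.8784 $/yr


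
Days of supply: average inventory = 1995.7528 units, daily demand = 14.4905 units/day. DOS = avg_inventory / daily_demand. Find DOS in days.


DOS = 1995.7528 / 14.4905 = 137.7284

137.7284 days


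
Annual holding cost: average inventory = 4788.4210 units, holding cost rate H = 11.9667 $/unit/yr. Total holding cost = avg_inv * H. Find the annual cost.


Cost = 4788.4210 * 11.9667 = 57301.5976

57301.5976 $/yr


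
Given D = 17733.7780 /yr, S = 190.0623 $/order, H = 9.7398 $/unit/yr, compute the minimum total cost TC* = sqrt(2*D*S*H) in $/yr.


2*D*S*H = 65656432.7085
TC* = sqrt(65656432.7085) = 8102.8657

8102.8657 $/yr


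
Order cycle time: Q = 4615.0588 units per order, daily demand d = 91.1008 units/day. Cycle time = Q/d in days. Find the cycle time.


Cycle = 4615.0588 / 91.1008 = 50.6588

50.6588 days


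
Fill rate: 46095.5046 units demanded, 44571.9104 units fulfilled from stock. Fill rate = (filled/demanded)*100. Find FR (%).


FR = 44571.9104 / 46095.5046 * 100 = 96.6947

96.6947%


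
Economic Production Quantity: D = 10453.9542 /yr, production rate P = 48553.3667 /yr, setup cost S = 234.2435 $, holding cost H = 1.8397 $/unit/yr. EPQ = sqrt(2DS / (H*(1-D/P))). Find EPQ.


1 - D/P = 1 - 0.2153 = 0.7847
H*(1-D/P) = 1.4436
2DS = 4897541.6413
EPQ = sqrt(3392596.4198) = 1841.9002

1841.9002 units


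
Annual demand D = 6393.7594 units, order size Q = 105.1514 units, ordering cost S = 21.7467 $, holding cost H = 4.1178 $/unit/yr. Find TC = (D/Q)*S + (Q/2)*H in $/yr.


Ordering cost = D*S/Q = 1322.3140
Holding cost = Q*H/2 = 216.4962
TC = 1322.3140 + 216.4962 = 1538.8102

1538.8102 $/yr


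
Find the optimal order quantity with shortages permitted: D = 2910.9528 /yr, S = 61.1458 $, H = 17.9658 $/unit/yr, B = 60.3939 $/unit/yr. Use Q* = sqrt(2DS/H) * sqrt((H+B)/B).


sqrt(2DS/H) = 140.7643
sqrt((H+B)/B) = 1.1391
Q* = 140.7643 * 1.1391 = 160.3402

160.3402 units


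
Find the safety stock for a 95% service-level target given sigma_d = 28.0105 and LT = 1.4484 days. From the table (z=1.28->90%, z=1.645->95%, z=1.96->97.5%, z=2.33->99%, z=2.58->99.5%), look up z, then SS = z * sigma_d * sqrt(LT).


From the table, SL = 95% corresponds to z = 1.645
sqrt(LT) = sqrt(1.4484) = 1.2035
SS = 1.645 * 28.0105 * 1.2035 = 55.4538

55.4538 units


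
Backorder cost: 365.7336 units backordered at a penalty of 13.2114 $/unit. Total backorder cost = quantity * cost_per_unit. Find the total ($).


Total = 365.7336 * 13.2114 = 4831.8529

4831.8529 $


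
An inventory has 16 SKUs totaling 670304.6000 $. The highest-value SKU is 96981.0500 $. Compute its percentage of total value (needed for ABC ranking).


Top item = 96981.0500
Total = 670304.6000
Percentage = 96981.0500 / 670304.6000 * 100 = 14.4682

14.4682%


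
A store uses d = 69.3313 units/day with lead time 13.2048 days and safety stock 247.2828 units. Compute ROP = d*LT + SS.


d*LT = 69.3313 * 13.2048 = 915.5060
ROP = 915.5060 + 247.2828 = 1162.7888

1162.7888 units


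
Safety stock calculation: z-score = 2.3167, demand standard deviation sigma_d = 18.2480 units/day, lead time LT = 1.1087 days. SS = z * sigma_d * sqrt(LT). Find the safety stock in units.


sqrt(LT) = sqrt(1.1087) = 1.0529
SS = 2.3167 * 18.2480 * 1.0529 = 44.5135

44.5135 units


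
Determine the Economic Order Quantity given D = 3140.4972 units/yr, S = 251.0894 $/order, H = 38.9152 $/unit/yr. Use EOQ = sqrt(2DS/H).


2*D*S = 2 * 3140.4972 * 251.0894 = 1577091.1153
2*D*S/H = 40526.3526
EOQ = sqrt(40526.3526) = 201.3116

201.3116 units


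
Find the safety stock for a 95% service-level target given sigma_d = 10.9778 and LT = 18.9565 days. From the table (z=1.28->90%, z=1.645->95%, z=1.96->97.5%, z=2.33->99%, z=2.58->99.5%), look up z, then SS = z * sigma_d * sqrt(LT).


From the table, SL = 95% corresponds to z = 1.645
sqrt(LT) = sqrt(18.9565) = 4.3539
SS = 1.645 * 10.9778 * 4.3539 = 78.6249

78.6249 units


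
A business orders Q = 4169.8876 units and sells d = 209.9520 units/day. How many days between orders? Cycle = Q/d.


Cycle = 4169.8876 / 209.9520 = 19.8611

19.8611 days


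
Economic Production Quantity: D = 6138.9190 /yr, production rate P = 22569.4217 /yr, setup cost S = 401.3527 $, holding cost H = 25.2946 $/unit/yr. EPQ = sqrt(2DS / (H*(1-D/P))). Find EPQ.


1 - D/P = 1 - 0.2720 = 0.7280
H*(1-D/P) = 18.4144
2DS = 4927743.4315
EPQ = sqrt(267602.3062) = 517.3029

517.3029 units


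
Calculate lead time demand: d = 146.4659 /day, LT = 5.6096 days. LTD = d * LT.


LTD = 146.4659 * 5.6096 = 821.6151

821.6151 units


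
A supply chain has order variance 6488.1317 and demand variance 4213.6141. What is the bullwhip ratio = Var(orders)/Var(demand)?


BW = 6488.1317 / 4213.6141 = 1.5398

1.5398


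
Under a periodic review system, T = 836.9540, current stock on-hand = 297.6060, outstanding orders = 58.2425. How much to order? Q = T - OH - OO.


Inventory position = OH + OO = 297.6060 + 58.2425 = 355.8485
Q = 836.9540 - 355.8485 = 481.1055

481.1055 units


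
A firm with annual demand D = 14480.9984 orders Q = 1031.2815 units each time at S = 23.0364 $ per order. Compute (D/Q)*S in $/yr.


Number of orders = D/Q = 14.0418
Cost = 14.0418 * 23.0364 = 323.4714

323.4714 $/yr


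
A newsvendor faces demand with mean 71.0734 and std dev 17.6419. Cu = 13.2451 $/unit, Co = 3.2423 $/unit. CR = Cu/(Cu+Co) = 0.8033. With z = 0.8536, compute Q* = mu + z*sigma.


CR = Cu/(Cu+Co) = 13.2451/(13.2451+3.2423) = 0.8033
z = 0.8536
Q* = 71.0734 + 0.8536 * 17.6419 = 86.1325

86.1325 units


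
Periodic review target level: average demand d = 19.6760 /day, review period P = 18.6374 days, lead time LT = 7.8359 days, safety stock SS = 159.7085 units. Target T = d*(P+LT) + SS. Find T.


P + LT = 26.4733
d*(P+LT) = 19.6760 * 26.4733 = 520.8887
T = 520.8887 + 159.7085 = 680.5972

680.5972 units


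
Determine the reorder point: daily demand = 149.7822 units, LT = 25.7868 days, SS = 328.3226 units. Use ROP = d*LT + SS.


d*LT = 149.7822 * 25.7868 = 3862.4036
ROP = 3862.4036 + 328.3226 = 4190.7262

4190.7262 units


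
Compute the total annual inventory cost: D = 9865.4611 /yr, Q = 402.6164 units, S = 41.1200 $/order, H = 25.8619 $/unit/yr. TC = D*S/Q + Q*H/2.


Ordering cost = D*S/Q = 1007.5788
Holding cost = Q*H/2 = 5206.2125
TC = 1007.5788 + 5206.2125 = 6213.7914

6213.7914 $/yr


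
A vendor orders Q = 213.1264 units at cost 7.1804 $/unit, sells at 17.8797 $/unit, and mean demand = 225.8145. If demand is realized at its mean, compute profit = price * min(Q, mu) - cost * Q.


Sales at mu = min(213.1264, 225.8145) = 213.1264
Revenue = 17.8797 * 213.1264 = 3810.6361
Total cost = 7.1804 * 213.1264 = 1530.3328
Profit = 3810.6361 - 1530.3328 = 2280.3033

2280.3033 $


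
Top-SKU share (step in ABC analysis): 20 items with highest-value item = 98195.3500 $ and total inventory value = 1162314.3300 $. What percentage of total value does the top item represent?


Top item = 98195.3500
Total = 1162314.3300
Percentage = 98195.3500 / 1162314.3300 * 100 = 8.4483

8.4483%


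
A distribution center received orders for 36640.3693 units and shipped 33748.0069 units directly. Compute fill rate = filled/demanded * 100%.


FR = 33748.0069 / 36640.3693 * 100 = 92.1061

92.1061%


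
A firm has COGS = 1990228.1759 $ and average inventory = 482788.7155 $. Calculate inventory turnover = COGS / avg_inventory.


Turnover = 1990228.1759 / 482788.7155 = 4.1224

4.1224


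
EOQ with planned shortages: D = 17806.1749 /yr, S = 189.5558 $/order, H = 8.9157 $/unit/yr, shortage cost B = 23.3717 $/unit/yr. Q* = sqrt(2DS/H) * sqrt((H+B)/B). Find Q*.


sqrt(2DS/H) = 870.1440
sqrt((H+B)/B) = 1.1754
Q* = 870.1440 * 1.1754 = 1022.7336

1022.7336 units


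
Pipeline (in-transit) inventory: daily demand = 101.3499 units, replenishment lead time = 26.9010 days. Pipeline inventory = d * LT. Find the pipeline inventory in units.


Pipeline = 101.3499 * 26.9010 = 2726.4137

2726.4137 units


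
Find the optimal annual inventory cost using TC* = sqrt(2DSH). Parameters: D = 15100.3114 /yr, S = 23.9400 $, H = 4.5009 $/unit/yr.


2*D*S*H = 3254163.7969
TC* = sqrt(3254163.7969) = 1803.9301

1803.9301 $/yr


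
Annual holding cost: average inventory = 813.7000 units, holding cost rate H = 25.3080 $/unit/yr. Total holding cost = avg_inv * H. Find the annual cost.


Cost = 813.7000 * 25.3080 = 20593.1196

20593.1196 $/yr


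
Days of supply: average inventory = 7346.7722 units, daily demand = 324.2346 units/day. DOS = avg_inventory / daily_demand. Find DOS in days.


DOS = 7346.7722 / 324.2346 = 22.6588

22.6588 days


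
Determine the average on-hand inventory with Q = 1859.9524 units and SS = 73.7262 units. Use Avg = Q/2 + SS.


Q/2 = 929.9762
Avg = 929.9762 + 73.7262 = 1003.7024

1003.7024 units


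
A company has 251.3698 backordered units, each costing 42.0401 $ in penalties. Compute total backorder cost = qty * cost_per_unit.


Total = 251.3698 * 42.0401 = 10567.6115

10567.6115 $


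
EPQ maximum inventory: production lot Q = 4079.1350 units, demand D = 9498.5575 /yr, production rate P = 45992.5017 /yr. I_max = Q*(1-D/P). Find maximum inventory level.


D/P = 0.2065
1 - D/P = 0.7935
I_max = 4079.1350 * 0.7935 = 3236.6955

3236.6955 units


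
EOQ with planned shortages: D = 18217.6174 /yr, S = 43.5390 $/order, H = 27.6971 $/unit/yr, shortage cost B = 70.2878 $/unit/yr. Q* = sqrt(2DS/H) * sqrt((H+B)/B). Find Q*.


sqrt(2DS/H) = 239.3221
sqrt((H+B)/B) = 1.1807
Q* = 239.3221 * 1.1807 = 282.5677

282.5677 units


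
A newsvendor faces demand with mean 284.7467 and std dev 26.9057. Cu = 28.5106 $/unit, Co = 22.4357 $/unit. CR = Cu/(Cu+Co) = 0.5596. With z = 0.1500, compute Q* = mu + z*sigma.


CR = Cu/(Cu+Co) = 28.5106/(28.5106+22.4357) = 0.5596
z = 0.1500
Q* = 284.7467 + 0.1500 * 26.9057 = 288.7826

288.7826 units


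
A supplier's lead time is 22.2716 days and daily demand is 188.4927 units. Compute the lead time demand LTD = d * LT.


LTD = 188.4927 * 22.2716 = 4198.0340

4198.0340 units


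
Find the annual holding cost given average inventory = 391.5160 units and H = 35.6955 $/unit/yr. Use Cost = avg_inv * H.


Cost = 391.5160 * 35.6955 = 13975.3594

13975.3594 $/yr


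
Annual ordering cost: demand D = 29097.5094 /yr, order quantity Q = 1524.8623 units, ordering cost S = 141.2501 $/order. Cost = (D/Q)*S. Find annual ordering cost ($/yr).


Number of orders = D/Q = 19.0821
Cost = 19.0821 * 141.2501 = 2695.3425

2695.3425 $/yr


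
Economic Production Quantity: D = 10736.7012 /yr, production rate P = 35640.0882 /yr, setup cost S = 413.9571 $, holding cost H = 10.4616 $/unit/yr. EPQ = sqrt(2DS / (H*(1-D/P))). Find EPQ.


1 - D/P = 1 - 0.3013 = 0.6987
H*(1-D/P) = 7.3100
2DS = 8889067.3846
EPQ = sqrt(1216013.6227) = 1102.7301

1102.7301 units


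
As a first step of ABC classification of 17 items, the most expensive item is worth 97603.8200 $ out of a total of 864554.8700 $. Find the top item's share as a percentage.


Top item = 97603.8200
Total = 864554.8700
Percentage = 97603.8200 / 864554.8700 * 100 = 11.2895

11.2895%


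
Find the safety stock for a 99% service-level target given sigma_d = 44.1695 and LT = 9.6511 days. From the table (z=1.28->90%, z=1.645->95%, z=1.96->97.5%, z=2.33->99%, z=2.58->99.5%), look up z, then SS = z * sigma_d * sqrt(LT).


From the table, SL = 99% corresponds to z = 2.33
sqrt(LT) = sqrt(9.6511) = 3.1066
SS = 2.33 * 44.1695 * 3.1066 = 319.7178

319.7178 units


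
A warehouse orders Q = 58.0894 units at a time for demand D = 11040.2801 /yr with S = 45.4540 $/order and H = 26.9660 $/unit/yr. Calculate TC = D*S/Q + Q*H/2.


Ordering cost = D*S/Q = 8638.8376
Holding cost = Q*H/2 = 783.2194
TC = 8638.8376 + 783.2194 = 9422.0570

9422.0570 $/yr


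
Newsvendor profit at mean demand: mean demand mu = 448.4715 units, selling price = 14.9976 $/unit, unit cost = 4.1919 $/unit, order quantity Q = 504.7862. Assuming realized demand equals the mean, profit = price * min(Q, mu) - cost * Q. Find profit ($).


Sales at mu = min(504.7862, 448.4715) = 448.4715
Revenue = 14.9976 * 448.4715 = 6725.9962
Total cost = 4.1919 * 504.7862 = 2116.0133
Profit = 6725.9962 - 2116.0133 = 4609.9829

4609.9829 $


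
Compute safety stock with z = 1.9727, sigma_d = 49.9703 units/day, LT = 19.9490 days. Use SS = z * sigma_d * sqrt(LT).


sqrt(LT) = sqrt(19.9490) = 4.4664
SS = 1.9727 * 49.9703 * 4.4664 = 440.2847

440.2847 units


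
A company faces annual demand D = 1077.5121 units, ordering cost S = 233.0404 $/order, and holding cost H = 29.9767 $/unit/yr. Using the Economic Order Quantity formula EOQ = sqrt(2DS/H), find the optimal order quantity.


2*D*S = 2 * 1077.5121 * 233.0404 = 502207.7016
2*D*S/H = 16753.2684
EOQ = sqrt(16753.2684) = 129.4344

129.4344 units


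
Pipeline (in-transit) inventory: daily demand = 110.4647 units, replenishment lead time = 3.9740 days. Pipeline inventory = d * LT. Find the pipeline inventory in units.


Pipeline = 110.4647 * 3.9740 = 438.9867

438.9867 units


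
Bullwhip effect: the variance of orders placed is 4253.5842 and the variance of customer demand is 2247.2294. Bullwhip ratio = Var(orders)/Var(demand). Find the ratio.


BW = 4253.5842 / 2247.2294 = 1.8928

1.8928


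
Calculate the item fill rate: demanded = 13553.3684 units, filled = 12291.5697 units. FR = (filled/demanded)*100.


FR = 12291.5697 / 13553.3684 * 100 = 90.6901

90.6901%


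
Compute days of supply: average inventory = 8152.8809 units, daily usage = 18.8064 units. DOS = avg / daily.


DOS = 8152.8809 / 18.8064 = 433.5163

433.5163 days


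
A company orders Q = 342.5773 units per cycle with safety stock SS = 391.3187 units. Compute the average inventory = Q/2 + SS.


Q/2 = 171.2886
Avg = 171.2886 + 391.3187 = 562.6073

562.6073 units


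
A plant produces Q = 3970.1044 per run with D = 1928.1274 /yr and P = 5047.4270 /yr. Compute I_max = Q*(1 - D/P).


D/P = 0.3820
1 - D/P = 0.6180
I_max = 3970.1044 * 0.6180 = 2453.5164

2453.5164 units


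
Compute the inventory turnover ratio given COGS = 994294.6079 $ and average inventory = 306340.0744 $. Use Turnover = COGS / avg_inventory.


Turnover = 994294.6079 / 306340.0744 = 3.2457

3.2457


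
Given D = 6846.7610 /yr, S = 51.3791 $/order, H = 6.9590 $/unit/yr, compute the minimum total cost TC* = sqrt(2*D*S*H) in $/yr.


2*D*S*H = 4896079.8590
TC* = sqrt(4896079.8590) = 2212.7087

2212.7087 $/yr


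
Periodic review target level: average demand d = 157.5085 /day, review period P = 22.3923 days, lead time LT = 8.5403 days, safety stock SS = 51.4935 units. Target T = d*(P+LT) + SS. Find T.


P + LT = 30.9326
d*(P+LT) = 157.5085 * 30.9326 = 4872.1474
T = 4872.1474 + 51.4935 = 4923.6409

4923.6409 units


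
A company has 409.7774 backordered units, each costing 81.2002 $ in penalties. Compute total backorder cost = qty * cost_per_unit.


Total = 409.7774 * 81.2002 = 33274.0068

33274.0068 $


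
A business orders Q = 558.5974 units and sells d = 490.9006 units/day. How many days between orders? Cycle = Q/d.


Cycle = 558.5974 / 490.9006 = 1.1379

1.1379 days


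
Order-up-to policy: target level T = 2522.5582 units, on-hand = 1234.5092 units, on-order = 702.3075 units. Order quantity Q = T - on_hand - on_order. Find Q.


Inventory position = OH + OO = 1234.5092 + 702.3075 = 1936.8167
Q = 2522.5582 - 1936.8167 = 585.7415

585.7415 units


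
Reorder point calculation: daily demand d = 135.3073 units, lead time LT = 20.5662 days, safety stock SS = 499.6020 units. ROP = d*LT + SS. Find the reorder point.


d*LT = 135.3073 * 20.5662 = 2782.7570
ROP = 2782.7570 + 499.6020 = 3282.3590

3282.3590 units


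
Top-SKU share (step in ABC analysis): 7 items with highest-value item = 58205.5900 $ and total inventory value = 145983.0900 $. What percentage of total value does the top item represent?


Top item = 58205.5900
Total = 145983.0900
Percentage = 58205.5900 / 145983.0900 * 100 = 39.8715

39.8715%


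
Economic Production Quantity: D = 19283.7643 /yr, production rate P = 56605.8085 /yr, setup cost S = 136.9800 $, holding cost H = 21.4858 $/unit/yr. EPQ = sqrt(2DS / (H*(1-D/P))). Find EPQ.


1 - D/P = 1 - 0.3407 = 0.6593
H*(1-D/P) = 14.1663
2DS = 5282980.0676
EPQ = sqrt(372926.3051) = 610.6769

610.6769 units


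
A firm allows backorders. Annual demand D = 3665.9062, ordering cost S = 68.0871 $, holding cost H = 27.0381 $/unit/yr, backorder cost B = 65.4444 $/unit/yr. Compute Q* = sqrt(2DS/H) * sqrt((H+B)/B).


sqrt(2DS/H) = 135.8783
sqrt((H+B)/B) = 1.1888
Q* = 135.8783 * 1.1888 = 161.5264

161.5264 units


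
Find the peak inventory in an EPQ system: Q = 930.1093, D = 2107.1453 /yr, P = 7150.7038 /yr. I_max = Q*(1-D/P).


D/P = 0.2947
1 - D/P = 0.7053
I_max = 930.1093 * 0.7053 = 656.0278

656.0278 units


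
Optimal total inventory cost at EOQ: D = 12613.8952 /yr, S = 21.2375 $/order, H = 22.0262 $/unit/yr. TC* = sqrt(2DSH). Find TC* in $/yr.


2*D*S*H = 11801091.6798
TC* = sqrt(11801091.6798) = 3435.2717

3435.2717 $/yr


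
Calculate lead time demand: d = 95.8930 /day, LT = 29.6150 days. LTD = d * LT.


LTD = 95.8930 * 29.6150 = 2839.8712

2839.8712 units


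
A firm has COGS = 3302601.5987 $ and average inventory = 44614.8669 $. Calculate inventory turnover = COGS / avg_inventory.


Turnover = 3302601.5987 / 44614.8669 = 74.0247

74.0247


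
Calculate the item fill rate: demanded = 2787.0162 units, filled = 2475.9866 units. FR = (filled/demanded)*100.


FR = 2475.9866 / 2787.0162 * 100 = 88.8401

88.8401%


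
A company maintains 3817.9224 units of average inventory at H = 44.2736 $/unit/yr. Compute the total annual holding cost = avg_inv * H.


Cost = 3817.9224 * 44.2736 = 169033.1692

169033.1692 $/yr


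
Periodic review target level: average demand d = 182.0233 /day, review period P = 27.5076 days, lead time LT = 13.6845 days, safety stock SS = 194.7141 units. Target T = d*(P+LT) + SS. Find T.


P + LT = 41.1921
d*(P+LT) = 182.0233 * 41.1921 = 7497.9220
T = 7497.9220 + 194.7141 = 7692.6361

7692.6361 units


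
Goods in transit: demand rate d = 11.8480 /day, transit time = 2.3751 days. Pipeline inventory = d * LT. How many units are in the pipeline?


Pipeline = 11.8480 * 2.3751 = 28.1402

28.1402 units


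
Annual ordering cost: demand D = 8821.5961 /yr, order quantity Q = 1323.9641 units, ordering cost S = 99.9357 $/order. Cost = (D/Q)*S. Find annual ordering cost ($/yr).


Number of orders = D/Q = 6.6630
Cost = 6.6630 * 99.9357 = 665.8733

665.8733 $/yr


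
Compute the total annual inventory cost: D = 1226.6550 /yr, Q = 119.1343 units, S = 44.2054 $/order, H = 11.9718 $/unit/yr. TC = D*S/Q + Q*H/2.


Ordering cost = D*S/Q = 455.1567
Holding cost = Q*H/2 = 713.1260
TC = 455.1567 + 713.1260 = 1168.2827

1168.2827 $/yr


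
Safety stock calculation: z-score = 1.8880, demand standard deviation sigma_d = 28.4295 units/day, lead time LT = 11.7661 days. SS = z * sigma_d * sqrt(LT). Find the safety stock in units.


sqrt(LT) = sqrt(11.7661) = 3.4302
SS = 1.8880 * 28.4295 * 3.4302 = 184.1143

184.1143 units


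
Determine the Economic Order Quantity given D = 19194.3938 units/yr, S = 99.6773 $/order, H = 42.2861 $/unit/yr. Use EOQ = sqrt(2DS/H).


2*D*S = 2 * 19194.3938 * 99.6773 = 3826490.6982
2*D*S/H = 90490.5087
EOQ = sqrt(90490.5087) = 300.8164

300.8164 units


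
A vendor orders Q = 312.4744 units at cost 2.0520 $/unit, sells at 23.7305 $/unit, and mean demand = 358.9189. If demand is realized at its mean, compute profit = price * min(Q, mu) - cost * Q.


Sales at mu = min(312.4744, 358.9189) = 312.4744
Revenue = 23.7305 * 312.4744 = 7415.1737
Total cost = 2.0520 * 312.4744 = 641.1975
Profit = 7415.1737 - 641.1975 = 6773.9763

6773.9763 $


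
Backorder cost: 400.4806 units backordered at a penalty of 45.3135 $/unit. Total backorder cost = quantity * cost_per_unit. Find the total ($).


Total = 400.4806 * 45.3135 = 18147.1777

18147.1777 $


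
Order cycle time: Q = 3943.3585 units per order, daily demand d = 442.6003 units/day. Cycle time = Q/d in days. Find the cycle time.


Cycle = 3943.3585 / 442.6003 = 8.9095

8.9095 days


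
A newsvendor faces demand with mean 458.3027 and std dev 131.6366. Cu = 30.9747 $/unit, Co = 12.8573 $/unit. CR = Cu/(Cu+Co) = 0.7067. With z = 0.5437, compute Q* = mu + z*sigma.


CR = Cu/(Cu+Co) = 30.9747/(30.9747+12.8573) = 0.7067
z = 0.5437
Q* = 458.3027 + 0.5437 * 131.6366 = 529.8735

529.8735 units


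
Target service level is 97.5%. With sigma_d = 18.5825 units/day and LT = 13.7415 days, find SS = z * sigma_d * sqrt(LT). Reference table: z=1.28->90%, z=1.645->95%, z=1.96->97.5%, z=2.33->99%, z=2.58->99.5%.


From the table, SL = 97.5% corresponds to z = 1.96
sqrt(LT) = sqrt(13.7415) = 3.7070
SS = 1.96 * 18.5825 * 3.7070 = 135.0135

135.0135 units
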